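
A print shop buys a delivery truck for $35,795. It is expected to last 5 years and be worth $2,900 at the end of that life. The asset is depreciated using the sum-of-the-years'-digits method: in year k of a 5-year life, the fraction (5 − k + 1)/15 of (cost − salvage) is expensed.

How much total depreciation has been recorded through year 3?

$26,316

Depreciable base = $35,795 − $2,900 = $32,895.
Sum of the years' digits = 5+4+3+2+1 = 15.
Year 1: $32,895 × 5/15 = $10,965. Book value $24,830.
Year 2: $32,895 × 4/15 = $8,772. Book value $16,058.
Year 3: $32,895 × 3/15 = $6,579. Book value $9,479.
Accumulated through year 3 = $35,795 − $9,479 = $26,316.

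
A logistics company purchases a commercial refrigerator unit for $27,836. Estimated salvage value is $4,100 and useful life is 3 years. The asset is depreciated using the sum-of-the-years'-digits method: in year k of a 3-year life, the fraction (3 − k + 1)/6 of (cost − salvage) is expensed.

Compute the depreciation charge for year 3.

Depreciable base = $27,836 − $4,100 = $23,736.
Sum of the years' digits = 3+2+1 = 6.
Year 1: $23,736 × 3/6 = $11,868. Book value $15,968.
Year 2: $23,736 × 2/6 = $7,912. Book value $8,056.
Year 3: $23,736 × 1/6 = $3,956. Book value $4,100.

$3,956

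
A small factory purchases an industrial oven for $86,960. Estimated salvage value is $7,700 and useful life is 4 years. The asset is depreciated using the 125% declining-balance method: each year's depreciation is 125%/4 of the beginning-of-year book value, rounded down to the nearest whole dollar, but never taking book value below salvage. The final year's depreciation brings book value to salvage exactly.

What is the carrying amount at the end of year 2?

$41,103

Depreciable base = $86,960 − $7,700 = $79,260.
Year 1: ⌊$86,960 × 125%/4⌋ = $27,175. Book value $59,785.
Year 2: ⌊$59,785 × 125%/4⌋ = $18,682. Book value $41,103.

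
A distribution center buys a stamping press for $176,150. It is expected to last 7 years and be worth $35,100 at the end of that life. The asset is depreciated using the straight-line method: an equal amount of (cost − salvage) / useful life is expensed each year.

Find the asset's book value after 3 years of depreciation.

$115,700

Depreciable base = $176,150 − $35,100 = $141,050.
Annual expense = $141,050 / 7 = $20,150.
End of year 1: book value $156,000.
End of year 2: book value $135,850.
End of year 3: book value $115,700.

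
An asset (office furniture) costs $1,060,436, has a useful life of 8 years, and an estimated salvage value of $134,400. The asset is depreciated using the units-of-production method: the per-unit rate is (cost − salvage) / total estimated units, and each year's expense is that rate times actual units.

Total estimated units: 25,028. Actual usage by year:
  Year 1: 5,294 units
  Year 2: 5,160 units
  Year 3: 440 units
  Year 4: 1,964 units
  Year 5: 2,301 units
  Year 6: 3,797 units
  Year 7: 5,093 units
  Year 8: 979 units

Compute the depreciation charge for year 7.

$188,441

Depreciable base = $1,060,436 − $134,400 = $926,036.
Rate = $926,036 / 25,028 units = $37 per unit.
Year 1: 5,294 × $37 = $195,878. Book value $864,558.
Year 2: 5,160 × $37 = $190,920. Book value $673,638.
Year 3: 440 × $37 = $16,280. Book value $657,358.
Year 4: 1,964 × $37 = $72,668. Book value $584,690.
Year 5: 2,301 × $37 = $85,137. Book value $499,553.
Year 6: 3,797 × $37 = $140,489. Book value $359,064.
Year 7: 5,093 × $37 = $188,441. Book value $170,623.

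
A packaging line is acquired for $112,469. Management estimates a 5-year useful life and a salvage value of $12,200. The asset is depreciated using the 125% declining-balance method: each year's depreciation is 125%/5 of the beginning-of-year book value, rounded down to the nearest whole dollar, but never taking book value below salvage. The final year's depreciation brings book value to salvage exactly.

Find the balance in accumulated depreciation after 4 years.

Depreciable base = $112,469 − $12,200 = $100,269.
Year 1: ⌊$112,469 × 125%/5⌋ = $28,117. Book value $84,352.
Year 2: ⌊$84,352 × 125%/5⌋ = $21,088. Book value $63,264.
Year 3: ⌊$63,264 × 125%/5⌋ = $15,816. Book value $47,448.
Year 4: ⌊$47,448 × 125%/5⌋ = $11,862. Book value $35,586.
Accumulated through year 4 = $112,469 − $35,586 = $76,883.

$76,883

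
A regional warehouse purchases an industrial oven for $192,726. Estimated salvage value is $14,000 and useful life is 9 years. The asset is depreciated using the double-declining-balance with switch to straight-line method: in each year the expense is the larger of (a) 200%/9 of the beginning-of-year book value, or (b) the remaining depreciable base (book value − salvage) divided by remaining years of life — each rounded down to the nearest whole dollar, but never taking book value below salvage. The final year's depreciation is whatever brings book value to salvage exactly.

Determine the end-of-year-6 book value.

$42,666

Depreciable base = $192,726 − $14,000 = $178,726.
Year 1: DB = ⌊$192,726 × 200%/9⌋ = $42,828; SL = ⌊$178,726/9⌋ = $19,858 → take DB $42,828. Book value $149,898.
Year 2: DB = ⌊$149,898 × 200%/9⌋ = $33,310; SL = ⌊$135,898/8⌋ = $16,987 → take DB $33,310. Book value $116,588.
Year 3: DB = ⌊$116,588 × 200%/9⌋ = $25,908; SL = ⌊$102,588/7⌋ = $14,655 → take DB $25,908. Book value $90,680.
Year 4: DB = ⌊$90,680 × 200%/9⌋ = $20,151; SL = ⌊$76,680/6⌋ = $12,780 → take DB $20,151. Book value $70,529.
Year 5: DB = ⌊$70,529 × 200%/9⌋ = $15,673; SL = ⌊$56,529/5⌋ = $11,305 → take DB $15,673. Book value $54,856.
Year 6: DB = ⌊$54,856 × 200%/9⌋ = $12,190; SL = ⌊$40,856/4⌋ = $10,214 → take DB $12,190. Book value $42,666.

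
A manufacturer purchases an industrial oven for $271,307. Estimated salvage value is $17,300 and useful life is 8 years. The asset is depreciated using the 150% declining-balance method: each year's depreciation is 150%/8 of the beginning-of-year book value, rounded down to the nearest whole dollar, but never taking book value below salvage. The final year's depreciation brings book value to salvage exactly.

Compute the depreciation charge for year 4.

$27,285

Depreciable base = $271,307 − $17,300 = $254,007.
Year 1: ⌊$271,307 × 150%/8⌋ = $50,870. Book value $220,437.
Year 2: ⌊$220,437 × 150%/8⌋ = $41,331. Book value $179,106.
Year 3: ⌊$179,106 × 150%/8⌋ = $33,582. Book value $145,524.
Year 4: ⌊$145,524 × 150%/8⌋ = $27,285. Book value $118,239.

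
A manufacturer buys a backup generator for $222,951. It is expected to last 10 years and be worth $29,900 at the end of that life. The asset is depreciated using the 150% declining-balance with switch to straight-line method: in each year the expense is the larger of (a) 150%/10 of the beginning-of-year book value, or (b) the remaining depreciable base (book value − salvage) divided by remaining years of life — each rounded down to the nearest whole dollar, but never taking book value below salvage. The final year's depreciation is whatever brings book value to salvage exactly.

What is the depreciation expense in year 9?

$13,547

Depreciable base = $222,951 − $29,900 = $193,051.
Year 1: DB = ⌊$222,951 × 150%/10⌋ = $33,442; SL = ⌊$193,051/10⌋ = $19,305 → take DB $33,442. Book value $189,509.
Year 2: DB = ⌊$189,509 × 150%/10⌋ = $28,426; SL = ⌊$159,609/9⌋ = $17,734 → take DB $28,426. Book value $161,083.
Year 3: DB = ⌊$161,083 × 150%/10⌋ = $24,162; SL = ⌊$131,183/8⌋ = $16,397 → take DB $24,162. Book value $136,921.
Year 4: DB = ⌊$136,921 × 150%/10⌋ = $20,538; SL = ⌊$107,021/7⌋ = $15,288 → take DB $20,538. Book value $116,383.
Year 5: DB = ⌊$116,383 × 150%/10⌋ = $17,457; SL = ⌊$86,483/6⌋ = $14,413 → take DB $17,457. Book value $98,926.
Year 6: DB = ⌊$98,926 × 150%/10⌋ = $14,838; SL = ⌊$69,026/5⌋ = $13,805 → take DB $14,838. Book value $84,088.
Year 7: DB = ⌊$84,088 × 150%/10⌋ = $12,613; SL = ⌊$54,188/4⌋ = $13,547 → take SL $13,547. Book value $70,541.
Year 8: DB = ⌊$70,541 × 150%/10⌋ = $10,581; SL = ⌊$40,641/3⌋ = $13,547 → take SL $13,547. Book value $56,994.
Year 9: DB = ⌊$56,994 × 150%/10⌋ = $8,549; SL = ⌊$27,094/2⌋ = $13,547 → take SL $13,547. Book value $43,447.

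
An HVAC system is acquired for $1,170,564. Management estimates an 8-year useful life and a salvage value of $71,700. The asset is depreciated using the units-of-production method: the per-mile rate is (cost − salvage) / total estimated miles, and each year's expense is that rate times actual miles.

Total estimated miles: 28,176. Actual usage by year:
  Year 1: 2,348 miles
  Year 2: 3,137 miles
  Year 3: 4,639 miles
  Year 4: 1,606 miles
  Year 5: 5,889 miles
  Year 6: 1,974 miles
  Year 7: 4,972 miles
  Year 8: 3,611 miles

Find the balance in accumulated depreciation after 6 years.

$764,127

Depreciable base = $1,170,564 − $71,700 = $1,098,864.
Rate = $1,098,864 / 28,176 miles = $39 per mile.
Year 1: 2,348 × $39 = $91,572. Book value $1,078,992.
Year 2: 3,137 × $39 = $122,343. Book value $956,649.
Year 3: 4,639 × $39 = $180,921. Book value $775,728.
Year 4: 1,606 × $39 = $62,634. Book value $713,094.
Year 5: 5,889 × $39 = $229,671. Book value $483,423.
Year 6: 1,974 × $39 = $76,986. Book value $406,437.
Accumulated through year 6 = $1,170,564 − $406,437 = $764,127.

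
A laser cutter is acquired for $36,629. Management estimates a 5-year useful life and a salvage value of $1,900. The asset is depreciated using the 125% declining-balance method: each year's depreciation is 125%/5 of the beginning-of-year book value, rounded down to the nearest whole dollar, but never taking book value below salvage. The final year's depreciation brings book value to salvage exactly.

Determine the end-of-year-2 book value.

Depreciable base = $36,629 − $1,900 = $34,729.
Year 1: ⌊$36,629 × 125%/5⌋ = $9,157. Book value $27,472.
Year 2: ⌊$27,472 × 125%/5⌋ = $6,868. Book value $20,604.

$20,604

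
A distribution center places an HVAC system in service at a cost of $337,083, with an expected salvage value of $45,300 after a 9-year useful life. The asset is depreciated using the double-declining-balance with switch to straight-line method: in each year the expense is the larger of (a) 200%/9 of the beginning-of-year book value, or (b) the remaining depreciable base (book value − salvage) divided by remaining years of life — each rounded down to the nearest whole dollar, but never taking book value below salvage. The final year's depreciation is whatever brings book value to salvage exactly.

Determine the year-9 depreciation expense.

Depreciable base = $337,083 − $45,300 = $291,783.
Year 1: DB = ⌊$337,083 × 200%/9⌋ = $74,907; SL = ⌊$291,783/9⌋ = $32,420 → take DB $74,907. Book value $262,176.
Year 2: DB = ⌊$262,176 × 200%/9⌋ = $58,261; SL = ⌊$216,876/8⌋ = $27,109 → take DB $58,261. Book value $203,915.
Year 3: DB = ⌊$203,915 × 200%/9⌋ = $45,314; SL = ⌊$158,615/7⌋ = $22,659 → take DB $45,314. Book value $158,601.
Year 4: DB = ⌊$158,601 × 200%/9⌋ = $35,244; SL = ⌊$113,301/6⌋ = $18,883 → take DB $35,244. Book value $123,357.
Year 5: DB = ⌊$123,357 × 200%/9⌋ = $27,412; SL = ⌊$78,057/5⌋ = $15,611 → take DB $27,412. Book value $95,945.
Year 6: DB = ⌊$95,945 × 200%/9⌋ = $21,321; SL = ⌊$50,645/4⌋ = $12,661 → take DB $21,321. Book value $74,624.
Year 7: DB = ⌊$74,624 × 200%/9⌋ = $16,583; SL = ⌊$29,324/3⌋ = $9,774 → take DB $16,583. Book value $58,041.
Year 8: DB = ⌊$58,041 × 200%/9⌋ = $12,898; SL = ⌊$12,741/2⌋ = $6,370 → take DB $12,898, capped at $12,741. Book value $45,300.
Year 9 (final): $45,300 − $45,300 = $0. Book value $45,300.

$0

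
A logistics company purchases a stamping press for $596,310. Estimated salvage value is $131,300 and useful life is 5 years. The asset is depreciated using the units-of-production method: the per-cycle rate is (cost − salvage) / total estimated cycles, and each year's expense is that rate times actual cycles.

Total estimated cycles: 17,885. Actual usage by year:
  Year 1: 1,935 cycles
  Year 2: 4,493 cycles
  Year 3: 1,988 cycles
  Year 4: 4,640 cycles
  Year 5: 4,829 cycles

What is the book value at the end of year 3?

Depreciable base = $596,310 − $131,300 = $465,010.
Rate = $465,010 / 17,885 cycles = $26 per cycle.
Year 1: 1,935 × $26 = $50,310. Book value $546,000.
Year 2: 4,493 × $26 = $116,818. Book value $429,182.
Year 3: 1,988 × $26 = $51,688. Book value $377,494.

$377,494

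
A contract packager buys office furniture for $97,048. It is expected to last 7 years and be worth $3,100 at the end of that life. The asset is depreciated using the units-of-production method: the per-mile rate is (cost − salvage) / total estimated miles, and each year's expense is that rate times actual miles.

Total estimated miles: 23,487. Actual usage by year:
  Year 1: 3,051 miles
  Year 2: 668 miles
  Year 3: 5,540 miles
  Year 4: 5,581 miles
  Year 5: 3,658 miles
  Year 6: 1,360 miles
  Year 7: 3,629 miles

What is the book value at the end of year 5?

$23,056

Depreciable base = $97,048 − $3,100 = $93,948.
Rate = $93,948 / 23,487 miles = $4 per mile.
Year 1: 3,051 × $4 = $12,204. Book value $84,844.
Year 2: 668 × $4 = $2,672. Book value $82,172.
Year 3: 5,540 × $4 = $22,160. Book value $60,012.
Year 4: 5,581 × $4 = $22,324. Book value $37,688.
Year 5: 3,658 × $4 = $14,632. Book value $23,056.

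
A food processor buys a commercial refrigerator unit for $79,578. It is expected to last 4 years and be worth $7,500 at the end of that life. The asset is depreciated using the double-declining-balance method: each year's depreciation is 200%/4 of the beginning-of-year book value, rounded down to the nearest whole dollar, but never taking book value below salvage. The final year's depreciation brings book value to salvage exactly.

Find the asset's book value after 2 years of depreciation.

Depreciable base = $79,578 − $7,500 = $72,078.
Year 1: ⌊$79,578 × 200%/4⌋ = $39,789. Book value $39,789.
Year 2: ⌊$39,789 × 200%/4⌋ = $19,894. Book value $19,895.

$19,895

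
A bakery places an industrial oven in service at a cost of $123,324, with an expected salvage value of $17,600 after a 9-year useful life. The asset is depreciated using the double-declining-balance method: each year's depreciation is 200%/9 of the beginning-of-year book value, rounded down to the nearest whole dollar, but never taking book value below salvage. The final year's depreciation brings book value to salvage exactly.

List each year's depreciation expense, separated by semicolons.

Depreciable base = $123,324 − $17,600 = $105,724.
Year 1: ⌊$123,324 × 200%/9⌋ = $27,405. Book value $95,919.
Year 2: ⌊$95,919 × 200%/9⌋ = $21,315. Book value $74,604.
Year 3: ⌊$74,604 × 200%/9⌋ = $16,578. Book value $58,026.
Year 4: ⌊$58,026 × 200%/9⌋ = $12,894. Book value $45,132.
Year 5: ⌊$45,132 × 200%/9⌋ = $10,029. Book value $35,103.
Year 6: ⌊$35,103 × 200%/9⌋ = $7,800. Book value $27,303.
Year 7: ⌊$27,303 × 200%/9⌋ = $6,067. Book value $21,236.
Year 8: ⌊$21,236 × 200%/9⌋ = $4,719, capped at $3,636. Book value $17,600.
Year 9 (final): $17,600 − $17,600 = $0. Book value $17,600.

$27,405; $21,315; $16,578; $12,894; $10,029; $7,800; $6,067; $3,636; $0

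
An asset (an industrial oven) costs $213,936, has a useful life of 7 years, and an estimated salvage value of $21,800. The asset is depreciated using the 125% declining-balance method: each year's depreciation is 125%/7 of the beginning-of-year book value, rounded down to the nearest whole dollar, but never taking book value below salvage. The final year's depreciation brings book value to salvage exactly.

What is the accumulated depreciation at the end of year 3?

$95,360

Depreciable base = $213,936 − $21,800 = $192,136.
Year 1: ⌊$213,936 × 125%/7⌋ = $38,202. Book value $175,734.
Year 2: ⌊$175,734 × 125%/7⌋ = $31,381. Book value $144,353.
Year 3: ⌊$144,353 × 125%/7⌋ = $25,777. Book value $118,576.
Accumulated through year 3 = $213,936 − $118,576 = $95,360.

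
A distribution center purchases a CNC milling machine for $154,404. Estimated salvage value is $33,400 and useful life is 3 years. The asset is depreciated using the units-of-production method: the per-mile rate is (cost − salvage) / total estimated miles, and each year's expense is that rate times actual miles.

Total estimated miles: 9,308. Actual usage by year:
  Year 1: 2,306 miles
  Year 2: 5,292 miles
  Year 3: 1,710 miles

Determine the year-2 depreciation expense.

$68,796

Depreciable base = $154,404 − $33,400 = $121,004.
Rate = $121,004 / 9,308 miles = $13 per mile.
Year 1: 2,306 × $13 = $29,978. Book value $124,426.
Year 2: 5,292 × $13 = $68,796. Book value $55,630.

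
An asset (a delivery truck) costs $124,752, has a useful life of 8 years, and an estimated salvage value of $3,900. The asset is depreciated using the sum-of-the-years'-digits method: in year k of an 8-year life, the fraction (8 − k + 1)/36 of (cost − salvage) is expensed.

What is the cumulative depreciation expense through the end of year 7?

$117,495

Depreciable base = $124,752 − $3,900 = $120,852.
Sum of the years' digits = 8+7+6+5+4+3+2+1 = 36.
Year 1: $120,852 × 8/36 = $26,856. Book value $97,896.
Year 2: $120,852 × 7/36 = $23,499. Book value $74,397.
Year 3: $120,852 × 6/36 = $20,142. Book value $54,255.
Year 4: $120,852 × 5/36 = $16,785. Book value $37,470.
Year 5: $120,852 × 4/36 = $13,428. Book value $24,042.
Year 6: $120,852 × 3/36 = $10,071. Book value $13,971.
Year 7: $120,852 × 2/36 = $6,714. Book value $7,257.
Accumulated through year 7 = $124,752 − $7,257 = $117,495.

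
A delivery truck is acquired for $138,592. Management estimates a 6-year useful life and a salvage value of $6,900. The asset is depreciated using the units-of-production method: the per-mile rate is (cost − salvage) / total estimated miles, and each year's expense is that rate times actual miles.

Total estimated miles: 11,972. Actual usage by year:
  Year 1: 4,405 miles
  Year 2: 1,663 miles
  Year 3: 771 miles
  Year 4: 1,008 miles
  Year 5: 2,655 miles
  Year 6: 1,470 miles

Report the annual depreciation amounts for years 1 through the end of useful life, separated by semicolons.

Depreciable base = $138,592 − $6,900 = $131,692.
Rate = $131,692 / 11,972 miles = $11 per mile.
Year 1: 4,405 × $11 = $48,455. Book value $90,137.
Year 2: 1,663 × $11 = $18,293. Book value $71,844.
Year 3: 771 × $11 = $8,481. Book value $63,363.
Year 4: 1,008 × $11 = $11,088. Book value $52,275.
Year 5: 2,655 × $11 = $29,205. Book value $23,070.
Year 6: 1,470 × $11 = $16,170. Book value $6,900.

$48,455; $18,293; $8,481; $11,088; $29,205; $16,170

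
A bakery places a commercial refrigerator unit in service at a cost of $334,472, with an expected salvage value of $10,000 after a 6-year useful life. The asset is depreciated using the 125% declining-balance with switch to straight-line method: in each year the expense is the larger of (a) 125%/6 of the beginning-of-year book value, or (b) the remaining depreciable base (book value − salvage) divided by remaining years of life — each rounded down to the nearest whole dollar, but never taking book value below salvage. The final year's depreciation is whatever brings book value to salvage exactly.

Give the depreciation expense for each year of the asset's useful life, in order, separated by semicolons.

$69,681; $55,164; $49,906; $49,907; $49,907; $49,907

Depreciable base = $334,472 − $10,000 = $324,472.
Year 1: DB = ⌊$334,472 × 125%/6⌋ = $69,681; SL = ⌊$324,472/6⌋ = $54,078 → take DB $69,681. Book value $264,791.
Year 2: DB = ⌊$264,791 × 125%/6⌋ = $55,164; SL = ⌊$254,791/5⌋ = $50,958 → take DB $55,164. Book value $209,627.
Year 3: DB = ⌊$209,627 × 125%/6⌋ = $43,672; SL = ⌊$199,627/4⌋ = $49,906 → take SL $49,906. Book value $159,721.
Year 4: DB = ⌊$159,721 × 125%/6⌋ = $33,275; SL = ⌊$149,721/3⌋ = $49,907 → take SL $49,907. Book value $109,814.
Year 5: DB = ⌊$109,814 × 125%/6⌋ = $22,877; SL = ⌊$99,814/2⌋ = $49,907 → take SL $49,907. Book value $59,907.
Year 6 (final): $59,907 − $10,000 = $49,907. Book value $10,000.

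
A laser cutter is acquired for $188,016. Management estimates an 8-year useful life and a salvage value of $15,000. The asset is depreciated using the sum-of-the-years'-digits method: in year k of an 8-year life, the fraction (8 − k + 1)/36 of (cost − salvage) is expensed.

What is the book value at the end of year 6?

$29,418

Depreciable base = $188,016 − $15,000 = $173,016.
Sum of the years' digits = 8+7+6+5+4+3+2+1 = 36.
Year 1: $173,016 × 8/36 = $38,448. Book value $149,568.
Year 2: $173,016 × 7/36 = $33,642. Book value $115,926.
Year 3: $173,016 × 6/36 = $28,836. Book value $87,090.
Year 4: $173,016 × 5/36 = $24,030. Book value $63,060.
Year 5: $173,016 × 4/36 = $19,224. Book value $43,836.
Year 6: $173,016 × 3/36 = $14,418. Book value $29,418.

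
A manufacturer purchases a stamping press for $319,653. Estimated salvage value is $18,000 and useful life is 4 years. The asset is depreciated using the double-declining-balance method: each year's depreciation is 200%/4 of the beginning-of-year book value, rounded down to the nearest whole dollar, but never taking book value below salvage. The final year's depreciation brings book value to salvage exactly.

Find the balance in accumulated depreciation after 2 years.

Depreciable base = $319,653 − $18,000 = $301,653.
Year 1: ⌊$319,653 × 200%/4⌋ = $159,826. Book value $159,827.
Year 2: ⌊$159,827 × 200%/4⌋ = $79,913. Book value $79,914.
Accumulated through year 2 = $319,653 − $79,914 = $239,739.

$239,739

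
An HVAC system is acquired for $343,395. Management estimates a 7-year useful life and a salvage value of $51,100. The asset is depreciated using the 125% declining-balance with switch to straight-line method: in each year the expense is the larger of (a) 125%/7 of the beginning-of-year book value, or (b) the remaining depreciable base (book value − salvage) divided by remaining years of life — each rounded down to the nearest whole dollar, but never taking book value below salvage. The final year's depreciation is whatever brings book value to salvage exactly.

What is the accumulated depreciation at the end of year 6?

$257,487

Depreciable base = $343,395 − $51,100 = $292,295.
Year 1: DB = ⌊$343,395 × 125%/7⌋ = $61,320; SL = ⌊$292,295/7⌋ = $41,756 → take DB $61,320. Book value $282,075.
Year 2: DB = ⌊$282,075 × 125%/7⌋ = $50,370; SL = ⌊$230,975/6⌋ = $38,495 → take DB $50,370. Book value $231,705.
Year 3: DB = ⌊$231,705 × 125%/7⌋ = $41,375; SL = ⌊$180,605/5⌋ = $36,121 → take DB $41,375. Book value $190,330.
Year 4: DB = ⌊$190,330 × 125%/7⌋ = $33,987; SL = ⌊$139,230/4⌋ = $34,807 → take SL $34,807. Book value $155,523.
Year 5: DB = ⌊$155,523 × 125%/7⌋ = $27,771; SL = ⌊$104,423/3⌋ = $34,807 → take SL $34,807. Book value $120,716.
Year 6: DB = ⌊$120,716 × 125%/7⌋ = $21,556; SL = ⌊$69,616/2⌋ = $34,808 → take SL $34,808. Book value $85,908.
Accumulated through year 6 = $343,395 − $85,908 = $257,487.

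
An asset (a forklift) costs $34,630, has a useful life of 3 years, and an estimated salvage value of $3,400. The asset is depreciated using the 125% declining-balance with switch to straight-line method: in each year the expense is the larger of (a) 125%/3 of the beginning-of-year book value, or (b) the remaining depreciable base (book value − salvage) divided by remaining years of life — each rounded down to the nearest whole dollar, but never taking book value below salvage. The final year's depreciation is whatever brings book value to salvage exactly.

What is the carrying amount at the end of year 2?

Depreciable base = $34,630 − $3,400 = $31,230.
Year 1: DB = ⌊$34,630 × 125%/3⌋ = $14,429; SL = ⌊$31,230/3⌋ = $10,410 → take DB $14,429. Book value $20,201.
Year 2: DB = ⌊$20,201 × 125%/3⌋ = $8,417; SL = ⌊$16,801/2⌋ = $8,400 → take DB $8,417. Book value $11,784.

$11,784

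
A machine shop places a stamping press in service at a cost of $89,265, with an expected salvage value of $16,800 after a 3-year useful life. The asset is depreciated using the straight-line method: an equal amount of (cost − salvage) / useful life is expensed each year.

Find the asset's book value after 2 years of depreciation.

$40,955

Depreciable base = $89,265 − $16,800 = $72,465.
Annual expense = $72,465 / 3 = $24,155.
End of year 1: book value $65,110.
End of year 2: book value $40,955.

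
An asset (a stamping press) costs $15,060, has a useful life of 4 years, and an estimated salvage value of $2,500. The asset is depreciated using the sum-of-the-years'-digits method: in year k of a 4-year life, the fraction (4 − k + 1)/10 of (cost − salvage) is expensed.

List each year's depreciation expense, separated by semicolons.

Depreciable base = $15,060 − $2,500 = $12,560.
Sum of the years' digits = 4+3+2+1 = 10.
Year 1: $12,560 × 4/10 = $5,024. Book value $10,036.
Year 2: $12,560 × 3/10 = $3,768. Book value $6,268.
Year 3: $12,560 × 2/10 = $2,512. Book value $3,756.
Year 4: $12,560 × 1/10 = $1,256. Book value $2,500.

$5,024; $3,768; $2,512; $1,256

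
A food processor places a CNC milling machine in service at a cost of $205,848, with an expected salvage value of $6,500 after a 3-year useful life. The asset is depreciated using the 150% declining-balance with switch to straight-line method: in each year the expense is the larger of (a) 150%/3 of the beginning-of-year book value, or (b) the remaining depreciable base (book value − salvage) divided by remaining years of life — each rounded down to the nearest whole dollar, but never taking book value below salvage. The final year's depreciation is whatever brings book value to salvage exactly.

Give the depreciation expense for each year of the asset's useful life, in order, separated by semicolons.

Depreciable base = $205,848 − $6,500 = $199,348.
Year 1: DB = ⌊$205,848 × 150%/3⌋ = $102,924; SL = ⌊$199,348/3⌋ = $66,449 → take DB $102,924. Book value $102,924.
Year 2: DB = ⌊$102,924 × 150%/3⌋ = $51,462; SL = ⌊$96,424/2⌋ = $48,212 → take DB $51,462. Book value $51,462.
Year 3 (final): $51,462 − $6,500 = $44,962. Book value $6,500.

$102,924; $51,462; $44,962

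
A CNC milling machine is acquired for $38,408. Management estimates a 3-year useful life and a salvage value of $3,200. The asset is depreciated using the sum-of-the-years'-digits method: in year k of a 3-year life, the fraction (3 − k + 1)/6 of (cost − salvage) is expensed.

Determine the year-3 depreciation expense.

$5,868

Depreciable base = $38,408 − $3,200 = $35,208.
Sum of the years' digits = 3+2+1 = 6.
Year 1: $35,208 × 3/6 = $17,604. Book value $20,804.
Year 2: $35,208 × 2/6 = $11,736. Book value $9,068.
Year 3: $35,208 × 1/6 = $5,868. Book value $3,200.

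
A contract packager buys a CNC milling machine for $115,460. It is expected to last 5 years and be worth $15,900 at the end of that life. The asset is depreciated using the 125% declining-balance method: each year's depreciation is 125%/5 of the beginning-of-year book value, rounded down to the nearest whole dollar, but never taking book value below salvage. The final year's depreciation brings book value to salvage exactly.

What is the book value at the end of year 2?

$64,947

Depreciable base = $115,460 − $15,900 = $99,560.
Year 1: ⌊$115,460 × 125%/5⌋ = $28,865. Book value $86,595.
Year 2: ⌊$86,595 × 125%/5⌋ = $21,648. Book value $64,947.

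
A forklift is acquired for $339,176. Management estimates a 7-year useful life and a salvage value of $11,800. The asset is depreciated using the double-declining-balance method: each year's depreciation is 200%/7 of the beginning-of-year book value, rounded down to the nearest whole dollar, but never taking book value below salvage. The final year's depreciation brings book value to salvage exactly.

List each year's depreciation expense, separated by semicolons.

Depreciable base = $339,176 − $11,800 = $327,376.
Year 1: ⌊$339,176 × 200%/7⌋ = $96,907. Book value $242,269.
Year 2: ⌊$242,269 × 200%/7⌋ = $69,219. Book value $173,050.
Year 3: ⌊$173,050 × 200%/7⌋ = $49,442. Book value $123,608.
Year 4: ⌊$123,608 × 200%/7⌋ = $35,316. Book value $88,292.
Year 5: ⌊$88,292 × 200%/7⌋ = $25,226. Book value $63,066.
Year 6: ⌊$63,066 × 200%/7⌋ = $18,018. Book value $45,048.
Year 7 (final): $45,048 − $11,800 = $33,248. Book value $11,800.

$96,907; $69,219; $49,442; $35,316; $25,226; $18,018; $33,248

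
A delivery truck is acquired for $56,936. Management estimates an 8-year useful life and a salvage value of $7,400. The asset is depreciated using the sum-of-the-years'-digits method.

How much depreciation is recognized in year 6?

Depreciable base = $56,936 − $7,400 = $49,536.
Sum of the years' digits = 8+7+6+5+4+3+2+1 = 36.
Year 1: $49,536 × 8/36 = $11,008. Book value $45,928.
Year 2: $49,536 × 7/36 = $9,632. Book value $36,296.
Year 3: $49,536 × 6/36 = $8,256. Book value $28,040.
Year 4: $49,536 × 5/36 = $6,880. Book value $21,160.
Year 5: $49,536 × 4/36 = $5,504. Book value $15,656.
Year 6: $49,536 × 3/36 = $4,128. Book value $11,528.

$4,128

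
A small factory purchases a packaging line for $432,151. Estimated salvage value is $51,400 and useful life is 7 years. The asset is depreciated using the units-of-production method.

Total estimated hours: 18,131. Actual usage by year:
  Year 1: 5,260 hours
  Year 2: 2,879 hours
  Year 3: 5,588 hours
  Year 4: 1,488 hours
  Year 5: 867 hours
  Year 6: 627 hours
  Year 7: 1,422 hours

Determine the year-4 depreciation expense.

Depreciable base = $432,151 − $51,400 = $380,751.
Rate = $380,751 / 18,131 hours = $21 per hour.
Year 1: 5,260 × $21 = $110,460. Book value $321,691.
Year 2: 2,879 × $21 = $60,459. Book value $261,232.
Year 3: 5,588 × $21 = $117,348. Book value $143,884.
Year 4: 1,488 × $21 = $31,248. Book value $112,636.

$31,248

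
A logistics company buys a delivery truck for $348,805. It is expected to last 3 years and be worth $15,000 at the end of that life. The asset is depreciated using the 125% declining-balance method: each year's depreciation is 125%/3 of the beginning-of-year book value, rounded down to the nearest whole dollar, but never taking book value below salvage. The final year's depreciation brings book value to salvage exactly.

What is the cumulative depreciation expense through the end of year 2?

$230,114

Depreciable base = $348,805 − $15,000 = $333,805.
Year 1: ⌊$348,805 × 125%/3⌋ = $145,335. Book value $203,470.
Year 2: ⌊$203,470 × 125%/3⌋ = $84,779. Book value $118,691.
Accumulated through year 2 = $348,805 − $118,691 = $230,114.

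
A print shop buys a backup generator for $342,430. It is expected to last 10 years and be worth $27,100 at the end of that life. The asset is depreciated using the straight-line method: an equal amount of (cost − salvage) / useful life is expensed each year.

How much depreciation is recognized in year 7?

$31,533

Depreciable base = $342,430 − $27,100 = $315,330.
Annual expense = $315,330 / 10 = $31,533.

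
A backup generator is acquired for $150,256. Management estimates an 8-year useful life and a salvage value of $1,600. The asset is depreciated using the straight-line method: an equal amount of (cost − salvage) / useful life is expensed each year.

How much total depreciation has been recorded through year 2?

$37,164

Depreciable base = $150,256 − $1,600 = $148,656.
Annual expense = $148,656 / 8 = $18,582.
End of year 1: book value $131,674.
End of year 2: book value $113,092.
Accumulated through year 2 = $150,256 − $113,092 = $37,164.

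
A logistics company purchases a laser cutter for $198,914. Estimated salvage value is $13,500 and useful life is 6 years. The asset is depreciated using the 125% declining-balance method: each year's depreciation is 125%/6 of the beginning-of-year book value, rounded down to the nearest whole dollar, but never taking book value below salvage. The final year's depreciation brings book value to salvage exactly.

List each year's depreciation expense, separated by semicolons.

Depreciable base = $198,914 − $13,500 = $185,414.
Year 1: ⌊$198,914 × 125%/6⌋ = $41,440. Book value $157,474.
Year 2: ⌊$157,474 × 125%/6⌋ = $32,807. Book value $124,667.
Year 3: ⌊$124,667 × 125%/6⌋ = $25,972. Book value $98,695.
Year 4: ⌊$98,695 × 125%/6⌋ = $20,561. Book value $78,134.
Year 5: ⌊$78,134 × 125%/6⌋ = $16,277. Book value $61,857.
Year 6 (final): $61,857 − $13,500 = $48,357. Book value $13,500.

$41,440; $32,807; $25,972; $20,561; $16,277; $48,357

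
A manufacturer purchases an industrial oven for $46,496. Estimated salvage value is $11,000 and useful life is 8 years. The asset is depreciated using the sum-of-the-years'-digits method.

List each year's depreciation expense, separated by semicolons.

$7,888; $6,902; $5,916; $4,930; $3,944; $2,958; $1,972; $986

Depreciable base = $46,496 − $11,000 = $35,496.
Sum of the years' digits = 8+7+6+5+4+3+2+1 = 36.
Year 1: $35,496 × 8/36 = $7,888. Book value $38,608.
Year 2: $35,496 × 7/36 = $6,902. Book value $31,706.
Year 3: $35,496 × 6/36 = $5,916. Book value $25,790.
Year 4: $35,496 × 5/36 = $4,930. Book value $20,860.
Year 5: $35,496 × 4/36 = $3,944. Book value $16,916.
Year 6: $35,496 × 3/36 = $2,958. Book value $13,958.
Year 7: $35,496 × 2/36 = $1,972. Book value $11,986.
Year 8: $35,496 × 1/36 = $986. Book value $11,000.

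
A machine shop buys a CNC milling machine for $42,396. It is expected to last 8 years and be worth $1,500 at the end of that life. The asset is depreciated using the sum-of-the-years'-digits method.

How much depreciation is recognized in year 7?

$2,272

Depreciable base = $42,396 − $1,500 = $40,896.
Sum of the years' digits = 8+7+6+5+4+3+2+1 = 36.
Year 1: $40,896 × 8/36 = $9,088. Book value $33,308.
Year 2: $40,896 × 7/36 = $7,952. Book value $25,356.
Year 3: $40,896 × 6/36 = $6,816. Book value $18,540.
Year 4: $40,896 × 5/36 = $5,680. Book value $12,860.
Year 5: $40,896 × 4/36 = $4,544. Book value $8,316.
Year 6: $40,896 × 3/36 = $3,408. Book value $4,908.
Year 7: $40,896 × 2/36 = $2,272. Book value $2,636.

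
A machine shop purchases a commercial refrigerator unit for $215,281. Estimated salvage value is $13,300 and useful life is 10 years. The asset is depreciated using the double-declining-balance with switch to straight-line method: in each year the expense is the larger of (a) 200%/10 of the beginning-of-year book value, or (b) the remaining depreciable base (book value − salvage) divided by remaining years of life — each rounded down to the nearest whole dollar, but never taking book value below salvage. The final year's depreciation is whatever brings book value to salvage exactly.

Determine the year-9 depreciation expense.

$10,616

Depreciable base = $215,281 − $13,300 = $201,981.
Year 1: DB = ⌊$215,281 × 200%/10⌋ = $43,056; SL = ⌊$201,981/10⌋ = $20,198 → take DB $43,056. Book value $172,225.
Year 2: DB = ⌊$172,225 × 200%/10⌋ = $34,445; SL = ⌊$158,925/9⌋ = $17,658 → take DB $34,445. Book value $137,780.
Year 3: DB = ⌊$137,780 × 200%/10⌋ = $27,556; SL = ⌊$124,480/8⌋ = $15,560 → take DB $27,556. Book value $110,224.
Year 4: DB = ⌊$110,224 × 200%/10⌋ = $22,044; SL = ⌊$96,924/7⌋ = $13,846 → take DB $22,044. Book value $88,180.
Year 5: DB = ⌊$88,180 × 200%/10⌋ = $17,636; SL = ⌊$74,880/6⌋ = $12,480 → take DB $17,636. Book value $70,544.
Year 6: DB = ⌊$70,544 × 200%/10⌋ = $14,108; SL = ⌊$57,244/5⌋ = $11,448 → take DB $14,108. Book value $56,436.
Year 7: DB = ⌊$56,436 × 200%/10⌋ = $11,287; SL = ⌊$43,136/4⌋ = $10,784 → take DB $11,287. Book value $45,149.
Year 8: DB = ⌊$45,149 × 200%/10⌋ = $9,029; SL = ⌊$31,849/3⌋ = $10,616 → take SL $10,616. Book value $34,533.
Year 9: DB = ⌊$34,533 × 200%/10⌋ = $6,906; SL = ⌊$21,233/2⌋ = $10,616 → take SL $10,616. Book value $23,917.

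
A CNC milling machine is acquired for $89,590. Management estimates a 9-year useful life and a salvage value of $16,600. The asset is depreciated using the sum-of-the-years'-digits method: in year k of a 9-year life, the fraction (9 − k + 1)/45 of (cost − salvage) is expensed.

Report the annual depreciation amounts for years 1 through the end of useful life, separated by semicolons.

$14,598; $12,976; $11,354; $9,732; $8,110; $6,488; $4,866; $3,244; $1,622

Depreciable base = $89,590 − $16,600 = $72,990.
Sum of the years' digits = 9+8+7+6+5+4+3+2+1 = 45.
Year 1: $72,990 × 9/45 = $14,598. Book value $74,992.
Year 2: $72,990 × 8/45 = $12,976. Book value $62,016.
Year 3: $72,990 × 7/45 = $11,354. Book value $50,662.
Year 4: $72,990 × 6/45 = $9,732. Book value $40,930.
Year 5: $72,990 × 5/45 = $8,110. Book value $32,820.
Year 6: $72,990 × 4/45 = $6,488. Book value $26,332.
Year 7: $72,990 × 3/45 = $4,866. Book value $21,466.
Year 8: $72,990 × 2/45 = $3,244. Book value $18,222.
Year 9: $72,990 × 1/45 = $1,622. Book value $16,600.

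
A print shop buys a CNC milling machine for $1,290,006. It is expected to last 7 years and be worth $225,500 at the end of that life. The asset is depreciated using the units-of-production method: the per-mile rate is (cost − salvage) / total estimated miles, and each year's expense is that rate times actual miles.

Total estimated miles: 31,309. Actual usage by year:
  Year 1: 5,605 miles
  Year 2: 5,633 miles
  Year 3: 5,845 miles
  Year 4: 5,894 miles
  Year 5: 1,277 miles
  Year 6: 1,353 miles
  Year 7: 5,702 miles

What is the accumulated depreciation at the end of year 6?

$870,638

Depreciable base = $1,290,006 − $225,500 = $1,064,506.
Rate = $1,064,506 / 31,309 miles = $34 per mile.
Year 1: 5,605 × $34 = $190,570. Book value $1,099,436.
Year 2: 5,633 × $34 = $191,522. Book value $907,914.
Year 3: 5,845 × $34 = $198,730. Book value $709,184.
Year 4: 5,894 × $34 = $200,396. Book value $508,788.
Year 5: 1,277 × $34 = $43,418. Book value $465,370.
Year 6: 1,353 × $34 = $46,002. Book value $419,368.
Accumulated through year 6 = $1,290,006 − $419,368 = $870,638.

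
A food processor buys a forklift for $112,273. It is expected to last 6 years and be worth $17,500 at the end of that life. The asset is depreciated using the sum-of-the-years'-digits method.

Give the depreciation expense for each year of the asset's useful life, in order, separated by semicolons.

$27,078; $22,565; $18,052; $13,539; $9,026; $4,513

Depreciable base = $112,273 − $17,500 = $94,773.
Sum of the years' digits = 6+5+4+3+2+1 = 21.
Year 1: $94,773 × 6/21 = $27,078. Book value $85,195.
Year 2: $94,773 × 5/21 = $22,565. Book value $62,630.
Year 3: $94,773 × 4/21 = $18,052. Book value $44,578.
Year 4: $94,773 × 3/21 = $13,539. Book value $31,039.
Year 5: $94,773 × 2/21 = $9,026. Book value $22,013.
Year 6: $94,773 × 1/21 = $4,513. Book value $17,500.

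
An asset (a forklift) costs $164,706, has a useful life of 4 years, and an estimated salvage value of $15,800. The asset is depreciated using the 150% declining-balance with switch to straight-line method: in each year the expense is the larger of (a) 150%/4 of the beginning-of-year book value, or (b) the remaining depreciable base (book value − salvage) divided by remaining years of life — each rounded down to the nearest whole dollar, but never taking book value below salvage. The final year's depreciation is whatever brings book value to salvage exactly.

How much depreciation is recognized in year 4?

$24,270

Depreciable base = $164,706 − $15,800 = $148,906.
Year 1: DB = ⌊$164,706 × 150%/4⌋ = $61,764; SL = ⌊$148,906/4⌋ = $37,226 → take DB $61,764. Book value $102,942.
Year 2: DB = ⌊$102,942 × 150%/4⌋ = $38,603; SL = ⌊$87,142/3⌋ = $29,047 → take DB $38,603. Book value $64,339.
Year 3: DB = ⌊$64,339 × 150%/4⌋ = $24,127; SL = ⌊$48,539/2⌋ = $24,269 → take SL $24,269. Book value $40,070.
Year 4 (final): $40,070 − $15,800 = $24,270. Book value $15,800.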